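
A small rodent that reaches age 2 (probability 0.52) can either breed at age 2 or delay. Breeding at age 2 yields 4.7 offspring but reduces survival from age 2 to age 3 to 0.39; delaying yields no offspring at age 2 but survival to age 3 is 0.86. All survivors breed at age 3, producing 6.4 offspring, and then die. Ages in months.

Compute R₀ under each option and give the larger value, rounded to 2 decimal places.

breed at age 2: R₀ = 0.52 × (4.7 + 0.39 × 6.4) = 0.52 × 7.1960 = 3.7419
delay to age 3: R₀ = 0.52 × (0.86 × 6.4) = 0.52 × 5.5040 = 2.8621
Higher: breed at age 2 (3.7419).

3.74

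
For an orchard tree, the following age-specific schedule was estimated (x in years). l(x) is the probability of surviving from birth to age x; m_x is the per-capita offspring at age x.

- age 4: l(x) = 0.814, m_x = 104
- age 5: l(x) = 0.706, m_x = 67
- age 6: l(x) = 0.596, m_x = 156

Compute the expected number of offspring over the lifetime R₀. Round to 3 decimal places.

224.934

R₀ = Σ l(x) m_x:
  age 4: 0.814 × 104 = 84.6560
  age 5: 0.706 × 67 = 47.3020
  age 6: 0.596 × 156 = 92.9760
R₀ = 84.6560 + 47.3020 + 92.9760 = 224.9340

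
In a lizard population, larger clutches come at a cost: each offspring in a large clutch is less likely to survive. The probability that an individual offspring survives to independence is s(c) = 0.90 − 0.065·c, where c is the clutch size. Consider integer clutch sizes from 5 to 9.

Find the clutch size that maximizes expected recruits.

Expected recruits = c × s(c):
  c=5: 5 × 0.575 = 2.875
  c=6: 6 × 0.510 = 3.060
  c=7: 7 × 0.445 = 3.115
  c=8: 8 × 0.380 = 3.040
  c=9: 9 × 0.315 = 2.835
Maximum at c = 7 (3.115 recruits).

7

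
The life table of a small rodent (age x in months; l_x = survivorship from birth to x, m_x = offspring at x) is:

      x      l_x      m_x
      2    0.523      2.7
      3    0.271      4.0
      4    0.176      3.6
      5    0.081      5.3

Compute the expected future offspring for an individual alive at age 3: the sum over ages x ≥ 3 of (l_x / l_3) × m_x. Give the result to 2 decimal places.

l_3 = 0.271. Conditional survival from age 3 to x is l_x / l_3.
  x=3: (0.271/0.271) × 4.0 = 4.0000
  x=4: (0.176/0.271) × 3.6 = 2.3380
  x=5: (0.081/0.271) × 5.3 = 1.5841
Sum = 4.0000 + 2.3380 + 1.5841 = 7.9221

7.92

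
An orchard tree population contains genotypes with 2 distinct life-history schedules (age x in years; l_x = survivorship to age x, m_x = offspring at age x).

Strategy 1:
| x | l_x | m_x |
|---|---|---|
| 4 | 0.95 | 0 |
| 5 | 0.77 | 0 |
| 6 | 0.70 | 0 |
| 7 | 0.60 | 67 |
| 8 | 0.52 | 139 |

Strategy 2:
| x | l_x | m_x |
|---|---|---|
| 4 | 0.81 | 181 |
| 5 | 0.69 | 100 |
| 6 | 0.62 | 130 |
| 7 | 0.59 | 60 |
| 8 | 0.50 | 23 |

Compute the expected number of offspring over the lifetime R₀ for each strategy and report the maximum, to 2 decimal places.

343.11

Strategy 1: R₀ = 0.95×0 + 0.77×0 + 0.70×0 + 0.60×67 + 0.52×139 = 112.4800
Strategy 2: R₀ = 0.81×181 + 0.69×100 + 0.62×130 + 0.59×60 + 0.50×23 = 343.1100
Highest R₀: strategy 2 with 343.1100.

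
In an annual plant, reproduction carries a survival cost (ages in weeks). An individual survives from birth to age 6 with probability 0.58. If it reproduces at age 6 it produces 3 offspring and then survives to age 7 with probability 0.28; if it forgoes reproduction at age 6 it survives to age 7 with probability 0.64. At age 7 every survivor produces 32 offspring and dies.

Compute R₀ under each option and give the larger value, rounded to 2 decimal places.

breed at age 6: R₀ = 0.58 × (3 + 0.28 × 32) = 0.58 × 11.9600 = 6.9368
delay to age 7: R₀ = 0.58 × (0.64 × 32) = 0.58 × 20.4800 = 11.8784
Higher: delay to age 7 (11.8784).

11.88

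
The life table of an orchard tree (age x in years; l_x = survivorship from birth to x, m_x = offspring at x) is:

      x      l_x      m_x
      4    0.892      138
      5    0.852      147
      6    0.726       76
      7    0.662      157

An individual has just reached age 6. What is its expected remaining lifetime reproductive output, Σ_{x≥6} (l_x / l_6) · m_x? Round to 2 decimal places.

219.16

l_6 = 0.726. Conditional survival from age 6 to x is l_x / l_6.
  x=6: (0.726/0.726) × 76 = 76.0000
  x=7: (0.662/0.726) × 157 = 143.1598
Sum = 76.0000 + 143.1598 = 219.1598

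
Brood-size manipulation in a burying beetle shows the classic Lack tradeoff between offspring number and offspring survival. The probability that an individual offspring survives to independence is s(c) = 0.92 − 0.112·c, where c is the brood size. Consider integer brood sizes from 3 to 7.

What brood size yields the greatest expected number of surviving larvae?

Expected surviving larvae = c × s(c):
  c=3: 3 × 0.584 = 1.752
  c=4: 4 × 0.472 = 1.888
  c=5: 5 × 0.360 = 1.800
  c=6: 6 × 0.248 = 1.488
  c=7: 7 × 0.136 = 0.952
Maximum at c = 4 (1.888 surviving larvae).

4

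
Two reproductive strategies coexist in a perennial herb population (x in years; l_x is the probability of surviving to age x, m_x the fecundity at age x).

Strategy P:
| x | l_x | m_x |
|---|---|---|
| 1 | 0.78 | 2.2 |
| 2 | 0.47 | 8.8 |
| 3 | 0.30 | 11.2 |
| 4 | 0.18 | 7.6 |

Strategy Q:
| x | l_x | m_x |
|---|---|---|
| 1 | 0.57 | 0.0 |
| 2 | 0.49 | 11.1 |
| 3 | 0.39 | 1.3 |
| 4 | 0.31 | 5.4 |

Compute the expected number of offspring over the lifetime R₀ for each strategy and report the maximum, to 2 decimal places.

10.58

Strategy P: R₀ = 0.78×2.2 + 0.47×8.8 + 0.30×11.2 + 0.18×7.6 = 10.5800
Strategy Q: R₀ = 0.57×0.0 + 0.49×11.1 + 0.39×1.3 + 0.31×5.4 = 7.6200
Highest R₀: strategy P with 10.5800.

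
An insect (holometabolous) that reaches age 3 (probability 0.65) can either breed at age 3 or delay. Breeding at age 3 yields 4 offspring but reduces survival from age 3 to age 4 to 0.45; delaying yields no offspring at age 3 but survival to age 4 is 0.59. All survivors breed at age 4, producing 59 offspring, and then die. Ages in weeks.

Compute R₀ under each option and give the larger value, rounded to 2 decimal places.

breed at age 3: R₀ = 0.65 × (4 + 0.45 × 59) = 0.65 × 30.5500 = 19.8575
delay to age 4: R₀ = 0.65 × (0.59 × 59) = 0.65 × 34.8100 = 22.6265
Higher: delay to age 4 (22.6265).

22.63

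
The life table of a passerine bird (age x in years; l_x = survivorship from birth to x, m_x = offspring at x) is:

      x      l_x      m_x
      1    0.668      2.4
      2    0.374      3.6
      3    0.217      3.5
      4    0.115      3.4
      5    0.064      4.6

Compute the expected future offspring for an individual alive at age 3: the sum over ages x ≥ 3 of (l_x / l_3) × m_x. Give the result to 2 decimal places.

l_3 = 0.217. Conditional survival from age 3 to x is l_x / l_3.
  x=3: (0.217/0.217) × 3.5 = 3.5000
  x=4: (0.115/0.217) × 3.4 = 1.8018
  x=5: (0.064/0.217) × 4.6 = 1.3567
Sum = 3.5000 + 1.8018 + 1.3567 = 6.6585

6.66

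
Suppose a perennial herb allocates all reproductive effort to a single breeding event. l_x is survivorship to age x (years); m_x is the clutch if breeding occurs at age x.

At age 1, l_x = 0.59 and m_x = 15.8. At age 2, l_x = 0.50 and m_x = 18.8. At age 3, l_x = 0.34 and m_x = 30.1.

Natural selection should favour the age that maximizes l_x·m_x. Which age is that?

Expected offspring if breeding at age x = l_x × m_x:
  age 1: 0.59 × 15.8 = 9.322
  age 2: 0.50 × 18.8 = 9.400
  age 3: 0.34 × 30.1 = 10.234
Maximum at age 3 (10.234).

3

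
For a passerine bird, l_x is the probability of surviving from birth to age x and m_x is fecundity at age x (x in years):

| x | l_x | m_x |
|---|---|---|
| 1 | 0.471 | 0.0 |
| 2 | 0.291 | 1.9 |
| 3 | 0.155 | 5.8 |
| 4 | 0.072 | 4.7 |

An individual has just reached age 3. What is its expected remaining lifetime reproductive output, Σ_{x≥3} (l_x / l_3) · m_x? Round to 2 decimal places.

7.98

l_3 = 0.155. Conditional survival from age 3 to x is l_x / l_3.
  x=3: (0.155/0.155) × 5.8 = 5.8000
  x=4: (0.072/0.155) × 4.7 = 2.1832
Sum = 5.8000 + 2.1832 = 7.9832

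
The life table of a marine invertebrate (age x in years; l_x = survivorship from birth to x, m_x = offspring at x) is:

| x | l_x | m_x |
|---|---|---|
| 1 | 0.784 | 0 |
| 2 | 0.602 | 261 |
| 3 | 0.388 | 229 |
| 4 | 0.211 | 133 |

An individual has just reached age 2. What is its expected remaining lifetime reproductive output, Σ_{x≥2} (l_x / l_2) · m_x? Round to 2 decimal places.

455.21

l_2 = 0.602. Conditional survival from age 2 to x is l_x / l_2.
  x=2: (0.602/0.602) × 261 = 261.0000
  x=3: (0.388/0.602) × 229 = 147.5947
  x=4: (0.211/0.602) × 133 = 46.6163
Sum = 261.0000 + 147.5947 + 46.6163 = 455.2110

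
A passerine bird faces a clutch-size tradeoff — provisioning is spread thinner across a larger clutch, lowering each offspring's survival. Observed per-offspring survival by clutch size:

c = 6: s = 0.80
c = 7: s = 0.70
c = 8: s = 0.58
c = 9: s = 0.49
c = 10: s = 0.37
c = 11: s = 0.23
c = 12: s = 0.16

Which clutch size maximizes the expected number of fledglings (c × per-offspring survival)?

7

Expected fledglings = c × s(c):
  c=6: 6 × 0.80 = 4.800
  c=7: 7 × 0.70 = 4.900
  c=8: 8 × 0.58 = 4.640
  c=9: 9 × 0.49 = 4.410
  c=10: 10 × 0.37 = 3.700
  c=11: 11 × 0.23 = 2.530
  c=12: 12 × 0.16 = 1.920
Maximum at c = 7 (4.900 fledglings).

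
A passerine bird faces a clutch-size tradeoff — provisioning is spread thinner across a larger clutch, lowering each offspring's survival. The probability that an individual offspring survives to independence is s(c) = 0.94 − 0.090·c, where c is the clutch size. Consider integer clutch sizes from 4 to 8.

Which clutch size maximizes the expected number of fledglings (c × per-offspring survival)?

5

Expected fledglings = c × s(c):
  c=4: 4 × 0.580 = 2.320
  c=5: 5 × 0.490 = 2.450
  c=6: 6 × 0.400 = 2.400
  c=7: 7 × 0.310 = 2.170
  c=8: 8 × 0.220 = 1.760
Maximum at c = 5 (2.450 fledglings).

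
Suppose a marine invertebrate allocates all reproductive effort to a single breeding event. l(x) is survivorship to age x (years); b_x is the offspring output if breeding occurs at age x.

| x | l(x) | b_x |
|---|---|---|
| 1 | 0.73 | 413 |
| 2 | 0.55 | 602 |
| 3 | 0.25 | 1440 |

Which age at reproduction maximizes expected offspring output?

Expected offspring if breeding at age x = l(x) × b_x:
  age 1: 0.73 × 413 = 301.490
  age 2: 0.55 × 602 = 331.100
  age 3: 0.25 × 1440 = 360.000
Maximum at age 3 (360.000).

3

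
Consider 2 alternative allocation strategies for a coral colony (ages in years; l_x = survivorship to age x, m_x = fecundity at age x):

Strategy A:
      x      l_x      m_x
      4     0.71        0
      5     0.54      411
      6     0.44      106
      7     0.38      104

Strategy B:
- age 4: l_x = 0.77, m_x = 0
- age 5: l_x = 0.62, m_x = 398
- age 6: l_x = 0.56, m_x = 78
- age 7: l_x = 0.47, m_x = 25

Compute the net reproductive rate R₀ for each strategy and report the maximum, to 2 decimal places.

Strategy A: R₀ = 0.71×0 + 0.54×411 + 0.44×106 + 0.38×104 = 308.1000
Strategy B: R₀ = 0.77×0 + 0.62×398 + 0.56×78 + 0.47×25 = 302.1900
Highest R₀: strategy A with 308.1000.

308.10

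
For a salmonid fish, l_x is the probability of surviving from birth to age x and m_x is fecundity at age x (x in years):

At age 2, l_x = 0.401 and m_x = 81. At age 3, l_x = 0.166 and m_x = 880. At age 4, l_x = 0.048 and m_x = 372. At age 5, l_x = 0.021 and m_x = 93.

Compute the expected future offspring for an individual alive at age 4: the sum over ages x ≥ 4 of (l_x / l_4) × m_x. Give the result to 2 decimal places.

l_4 = 0.048. Conditional survival from age 4 to x is l_x / l_4.
  x=4: (0.048/0.048) × 372 = 372.0000
  x=5: (0.021/0.048) × 93 = 40.6875
Sum = 372.0000 + 40.6875 = 412.6875

412.69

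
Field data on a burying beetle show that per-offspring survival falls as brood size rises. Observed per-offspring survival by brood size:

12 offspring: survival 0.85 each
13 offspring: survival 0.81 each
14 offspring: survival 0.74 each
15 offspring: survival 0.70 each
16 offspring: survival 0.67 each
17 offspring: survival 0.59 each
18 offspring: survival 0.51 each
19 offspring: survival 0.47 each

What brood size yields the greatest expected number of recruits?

16

Expected recruits = c × s(c):
  c=12: 12 × 0.85 = 10.200
  c=13: 13 × 0.81 = 10.530
  c=14: 14 × 0.74 = 10.360
  c=15: 15 × 0.70 = 10.500
  c=16: 16 × 0.67 = 10.720
  c=17: 17 × 0.59 = 10.030
  c=18: 18 × 0.51 = 9.180
  c=19: 19 × 0.47 = 8.930
Maximum at c = 16 (10.720 recruits).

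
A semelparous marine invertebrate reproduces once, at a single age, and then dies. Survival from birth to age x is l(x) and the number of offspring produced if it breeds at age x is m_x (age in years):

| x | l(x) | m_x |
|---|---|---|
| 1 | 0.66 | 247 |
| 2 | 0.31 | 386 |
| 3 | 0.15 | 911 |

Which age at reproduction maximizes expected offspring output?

1

Expected offspring if breeding at age x = l(x) × m_x:
  age 1: 0.66 × 247 = 163.020
  age 2: 0.31 × 386 = 119.660
  age 3: 0.15 × 911 = 136.650
Maximum at age 1 (163.020).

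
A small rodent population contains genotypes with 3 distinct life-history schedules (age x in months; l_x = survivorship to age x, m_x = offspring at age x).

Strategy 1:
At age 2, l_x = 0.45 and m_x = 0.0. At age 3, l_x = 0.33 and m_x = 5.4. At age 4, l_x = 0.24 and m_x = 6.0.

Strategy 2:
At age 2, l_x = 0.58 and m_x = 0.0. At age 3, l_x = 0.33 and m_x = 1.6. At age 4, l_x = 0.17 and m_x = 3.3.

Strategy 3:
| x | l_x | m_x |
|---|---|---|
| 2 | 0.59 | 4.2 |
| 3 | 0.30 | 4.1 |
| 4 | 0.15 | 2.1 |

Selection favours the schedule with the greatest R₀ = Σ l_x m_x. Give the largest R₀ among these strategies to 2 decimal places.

4.02

Strategy 1: R₀ = 0.45×0.0 + 0.33×5.4 + 0.24×6.0 = 3.2220
Strategy 2: R₀ = 0.58×0.0 + 0.33×1.6 + 0.17×3.3 = 1.0890
Strategy 3: R₀ = 0.59×4.2 + 0.30×4.1 + 0.15×2.1 = 4.0230
Highest R₀: strategy 3 with 4.0230.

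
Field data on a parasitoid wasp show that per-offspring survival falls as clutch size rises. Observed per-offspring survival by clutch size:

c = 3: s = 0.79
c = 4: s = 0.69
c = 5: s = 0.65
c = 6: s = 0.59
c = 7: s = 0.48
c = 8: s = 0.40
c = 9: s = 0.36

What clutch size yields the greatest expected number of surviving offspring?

Expected surviving offspring = c × s(c):
  c=3: 3 × 0.79 = 2.370
  c=4: 4 × 0.69 = 2.760
  c=5: 5 × 0.65 = 3.250
  c=6: 6 × 0.59 = 3.540
  c=7: 7 × 0.48 = 3.360
  c=8: 8 × 0.40 = 3.200
  c=9: 9 × 0.36 = 3.240
Maximum at c = 6 (3.540 surviving offspring).

6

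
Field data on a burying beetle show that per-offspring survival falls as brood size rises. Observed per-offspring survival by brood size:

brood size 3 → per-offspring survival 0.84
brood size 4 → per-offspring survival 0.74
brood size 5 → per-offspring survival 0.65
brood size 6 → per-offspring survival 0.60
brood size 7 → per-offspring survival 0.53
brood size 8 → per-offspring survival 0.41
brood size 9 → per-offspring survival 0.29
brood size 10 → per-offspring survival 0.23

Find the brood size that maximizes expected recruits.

Expected recruits = c × s(c):
  c=3: 3 × 0.84 = 2.520
  c=4: 4 × 0.74 = 2.960
  c=5: 5 × 0.65 = 3.250
  c=6: 6 × 0.60 = 3.600
  c=7: 7 × 0.53 = 3.710
  c=8: 8 × 0.41 = 3.280
  c=9: 9 × 0.29 = 2.610
  c=10: 10 × 0.23 = 2.300
Maximum at c = 7 (3.710 recruits).

7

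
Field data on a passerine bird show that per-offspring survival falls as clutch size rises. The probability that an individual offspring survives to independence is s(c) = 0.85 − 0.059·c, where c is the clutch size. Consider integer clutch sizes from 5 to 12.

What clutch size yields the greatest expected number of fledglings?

7

Expected fledglings = c × s(c):
  c=5: 5 × 0.555 = 2.775
  c=6: 6 × 0.496 = 2.976
  c=7: 7 × 0.437 = 3.059
  c=8: 8 × 0.378 = 3.024
  c=9: 9 × 0.319 = 2.871
  c=10: 10 × 0.260 = 2.600
  c=11: 11 × 0.201 = 2.211
  c=12: 12 × 0.142 = 1.704
Maximum at c = 7 (3.059 fledglings).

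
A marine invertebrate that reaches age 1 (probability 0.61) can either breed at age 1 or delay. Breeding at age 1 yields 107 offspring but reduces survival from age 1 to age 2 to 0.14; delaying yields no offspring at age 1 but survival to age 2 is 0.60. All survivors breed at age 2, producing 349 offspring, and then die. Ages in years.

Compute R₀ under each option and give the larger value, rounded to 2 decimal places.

127.73

breed at age 1: R₀ = 0.61 × (107 + 0.14 × 349) = 0.61 × 155.8600 = 95.0746
delay to age 2: R₀ = 0.61 × (0.60 × 349) = 0.61 × 209.4000 = 127.7340
Higher: delay to age 2 (127.7340).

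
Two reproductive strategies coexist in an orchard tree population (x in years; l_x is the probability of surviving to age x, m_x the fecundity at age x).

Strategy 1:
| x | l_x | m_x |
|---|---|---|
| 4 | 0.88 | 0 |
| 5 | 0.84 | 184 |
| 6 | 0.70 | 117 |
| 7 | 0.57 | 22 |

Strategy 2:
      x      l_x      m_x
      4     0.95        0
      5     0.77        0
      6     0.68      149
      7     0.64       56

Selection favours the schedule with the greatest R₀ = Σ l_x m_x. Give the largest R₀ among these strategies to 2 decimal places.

249.00

Strategy 1: R₀ = 0.88×0 + 0.84×184 + 0.70×117 + 0.57×22 = 249.0000
Strategy 2: R₀ = 0.95×0 + 0.77×0 + 0.68×149 + 0.64×56 = 137.1600
Highest R₀: strategy 1 with 249.0000.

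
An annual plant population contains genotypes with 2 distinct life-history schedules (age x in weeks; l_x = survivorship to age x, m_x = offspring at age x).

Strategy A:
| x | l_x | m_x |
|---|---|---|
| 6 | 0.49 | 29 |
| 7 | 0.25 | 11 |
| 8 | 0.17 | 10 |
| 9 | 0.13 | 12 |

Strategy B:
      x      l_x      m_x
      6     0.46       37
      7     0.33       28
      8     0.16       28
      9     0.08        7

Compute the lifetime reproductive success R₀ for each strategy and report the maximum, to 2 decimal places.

31.30

Strategy A: R₀ = 0.49×29 + 0.25×11 + 0.17×10 + 0.13×12 = 20.2200
Strategy B: R₀ = 0.46×37 + 0.33×28 + 0.16×28 + 0.08×7 = 31.3000
Highest R₀: strategy B with 31.3000.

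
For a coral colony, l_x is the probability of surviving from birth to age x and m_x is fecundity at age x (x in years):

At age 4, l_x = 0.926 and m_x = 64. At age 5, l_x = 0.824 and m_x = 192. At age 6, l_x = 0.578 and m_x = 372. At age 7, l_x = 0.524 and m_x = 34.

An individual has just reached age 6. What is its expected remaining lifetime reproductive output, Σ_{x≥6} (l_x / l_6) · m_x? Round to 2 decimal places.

402.82

l_6 = 0.578. Conditional survival from age 6 to x is l_x / l_6.
  x=6: (0.578/0.578) × 372 = 372.0000
  x=7: (0.524/0.578) × 34 = 30.8235
Sum = 372.0000 + 30.8235 = 402.8235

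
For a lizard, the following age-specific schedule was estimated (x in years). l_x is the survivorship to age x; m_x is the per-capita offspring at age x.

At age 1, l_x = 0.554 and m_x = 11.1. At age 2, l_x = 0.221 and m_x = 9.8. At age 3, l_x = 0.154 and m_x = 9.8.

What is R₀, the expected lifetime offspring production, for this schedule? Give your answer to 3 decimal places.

R₀ = Σ l_x m_x:
  age 1: 0.554 × 11.1 = 6.1494
  age 2: 0.221 × 9.8 = 2.1658
  age 3: 0.154 × 9.8 = 1.5092
R₀ = 6.1494 + 2.1658 + 1.5092 = 9.8244

9.824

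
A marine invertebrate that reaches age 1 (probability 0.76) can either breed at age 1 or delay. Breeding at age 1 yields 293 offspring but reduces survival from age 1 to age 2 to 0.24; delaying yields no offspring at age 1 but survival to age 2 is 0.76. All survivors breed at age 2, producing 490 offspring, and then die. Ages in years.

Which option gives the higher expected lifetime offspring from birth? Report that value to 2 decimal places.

breed at age 1: R₀ = 0.76 × (293 + 0.24 × 490) = 0.76 × 410.6000 = 312.0560
delay to age 2: R₀ = 0.76 × (0.76 × 490) = 0.76 × 372.4000 = 283.0240
Higher: breed at age 1 (312.0560).

312.06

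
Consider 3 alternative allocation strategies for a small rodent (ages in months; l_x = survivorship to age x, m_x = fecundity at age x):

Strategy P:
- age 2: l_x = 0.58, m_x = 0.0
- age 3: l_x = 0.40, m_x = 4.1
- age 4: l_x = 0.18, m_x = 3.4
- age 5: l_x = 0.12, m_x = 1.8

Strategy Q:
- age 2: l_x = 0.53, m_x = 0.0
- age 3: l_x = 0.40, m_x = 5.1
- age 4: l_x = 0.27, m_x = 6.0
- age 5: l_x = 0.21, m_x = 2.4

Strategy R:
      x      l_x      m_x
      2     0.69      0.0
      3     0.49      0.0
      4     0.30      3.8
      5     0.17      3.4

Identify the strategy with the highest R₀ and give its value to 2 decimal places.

4.16

Strategy P: R₀ = 0.58×0.0 + 0.40×4.1 + 0.18×3.4 + 0.12×1.8 = 2.4680
Strategy Q: R₀ = 0.53×0.0 + 0.40×5.1 + 0.27×6.0 + 0.21×2.4 = 4.1640
Strategy R: R₀ = 0.69×0.0 + 0.49×0.0 + 0.30×3.8 + 0.17×3.4 = 1.7180
Highest R₀: strategy Q with 4.1640.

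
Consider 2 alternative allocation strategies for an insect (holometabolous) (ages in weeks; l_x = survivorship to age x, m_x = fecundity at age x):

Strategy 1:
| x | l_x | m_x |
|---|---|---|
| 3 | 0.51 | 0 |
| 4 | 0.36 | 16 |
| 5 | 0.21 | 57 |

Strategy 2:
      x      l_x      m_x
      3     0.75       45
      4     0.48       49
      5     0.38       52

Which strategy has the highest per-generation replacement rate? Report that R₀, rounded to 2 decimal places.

Strategy 1: R₀ = 0.51×0 + 0.36×16 + 0.21×57 = 17.7300
Strategy 2: R₀ = 0.75×45 + 0.48×49 + 0.38×52 = 77.0300
Highest R₀: strategy 2 with 77.0300.

77.03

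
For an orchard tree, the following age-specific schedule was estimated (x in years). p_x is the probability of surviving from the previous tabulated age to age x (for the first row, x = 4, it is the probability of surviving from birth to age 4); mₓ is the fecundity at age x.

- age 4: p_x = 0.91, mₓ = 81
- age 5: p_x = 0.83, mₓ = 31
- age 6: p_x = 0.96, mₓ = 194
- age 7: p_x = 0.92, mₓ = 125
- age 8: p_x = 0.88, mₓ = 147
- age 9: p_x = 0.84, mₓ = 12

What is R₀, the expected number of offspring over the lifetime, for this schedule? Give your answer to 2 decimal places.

Survivorship from birth: l_x = p_4·p_5·…·p_x.
  l_4 = 0.91000
  l_5 = 0.75530
  l_6 = 0.72509
  l_7 = 0.66708
  l_8 = 0.58703
  l_9 = 0.49311
R₀ = Σ l_x mₓ:
  age 4: 0.91000 × 81 = 73.7100
  age 5: 0.75530 × 31 = 23.4143
  age 6: 0.72509 × 194 = 140.6675
  age 7: 0.66708 × 125 = 83.3850
  age 8: 0.58703 × 147 = 86.2934
  age 9: 0.49311 × 12 = 5.9173
R₀ = 73.7100 + 23.4143 + 140.6675 + 83.3850 + 86.2934 + 5.9173 = 413.3875

413.39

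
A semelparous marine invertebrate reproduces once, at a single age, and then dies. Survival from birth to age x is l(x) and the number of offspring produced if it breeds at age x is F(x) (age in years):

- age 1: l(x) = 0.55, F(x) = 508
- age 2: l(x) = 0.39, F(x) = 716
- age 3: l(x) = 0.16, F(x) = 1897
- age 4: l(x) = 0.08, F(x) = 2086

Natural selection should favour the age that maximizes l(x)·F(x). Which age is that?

3

Expected offspring if breeding at age x = l(x) × F(x):
  age 1: 0.55 × 508 = 279.400
  age 2: 0.39 × 716 = 279.240
  age 3: 0.16 × 1897 = 303.520
  age 4: 0.08 × 2086 = 166.880
Maximum at age 3 (303.520).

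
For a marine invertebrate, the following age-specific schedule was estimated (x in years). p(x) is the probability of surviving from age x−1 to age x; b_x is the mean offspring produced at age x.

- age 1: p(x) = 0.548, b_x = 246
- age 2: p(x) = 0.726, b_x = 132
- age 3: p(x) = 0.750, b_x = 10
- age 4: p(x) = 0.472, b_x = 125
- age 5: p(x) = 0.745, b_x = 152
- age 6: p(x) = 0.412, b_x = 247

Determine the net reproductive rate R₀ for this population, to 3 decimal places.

Survivorship from birth: l_x = p_1·p_2·…·p_x.
  l_1 = 0.54800
  l_2 = 0.39785
  l_3 = 0.29839
  l_4 = 0.14084
  l_5 = 0.10492
  l_6 = 0.04323
R₀ = Σ l_x b_x:
  age 1: 0.54800 × 246 = 134.8080
  age 2: 0.39785 × 132 = 52.5162
  age 3: 0.29839 × 10 = 2.9839
  age 4: 0.14084 × 125 = 17.6050
  age 5: 0.10492 × 152 = 15.9478
  age 6: 0.04323 × 247 = 10.6778
R₀ = 134.8080 + 52.5162 + 2.9839 + 17.6050 + 15.9478 + 10.6778 = 234.5388

234.539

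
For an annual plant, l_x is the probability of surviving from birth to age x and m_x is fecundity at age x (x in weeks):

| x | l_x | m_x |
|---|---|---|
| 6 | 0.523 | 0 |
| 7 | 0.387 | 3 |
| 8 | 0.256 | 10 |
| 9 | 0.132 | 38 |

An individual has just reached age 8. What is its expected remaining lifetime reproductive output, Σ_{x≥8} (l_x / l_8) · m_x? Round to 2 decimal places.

29.59

l_8 = 0.256. Conditional survival from age 8 to x is l_x / l_8.
  x=8: (0.256/0.256) × 10 = 10.0000
  x=9: (0.132/0.256) × 38 = 19.5938
Sum = 10.0000 + 19.5938 = 29.5938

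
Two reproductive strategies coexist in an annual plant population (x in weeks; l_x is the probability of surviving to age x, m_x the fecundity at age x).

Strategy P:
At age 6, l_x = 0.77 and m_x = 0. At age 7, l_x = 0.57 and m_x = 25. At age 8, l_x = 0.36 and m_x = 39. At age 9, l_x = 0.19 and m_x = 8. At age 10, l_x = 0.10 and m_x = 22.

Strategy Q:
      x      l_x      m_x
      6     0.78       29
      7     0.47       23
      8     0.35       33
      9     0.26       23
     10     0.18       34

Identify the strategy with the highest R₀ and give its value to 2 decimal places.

57.08

Strategy P: R₀ = 0.77×0 + 0.57×25 + 0.36×39 + 0.19×8 + 0.10×22 = 32.0100
Strategy Q: R₀ = 0.78×29 + 0.47×23 + 0.35×33 + 0.26×23 + 0.18×34 = 57.0800
Highest R₀: strategy Q with 57.0800.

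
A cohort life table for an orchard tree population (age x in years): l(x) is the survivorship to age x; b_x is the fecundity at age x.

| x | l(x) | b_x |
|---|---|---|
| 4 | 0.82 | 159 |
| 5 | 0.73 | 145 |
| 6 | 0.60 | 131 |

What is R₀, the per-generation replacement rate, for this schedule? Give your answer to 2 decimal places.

R₀ = Σ l(x) b_x:
  age 4: 0.82 × 159 = 130.3800
  age 5: 0.73 × 145 = 105.8500
  age 6: 0.60 × 131 = 78.6000
R₀ = 130.3800 + 105.8500 + 78.6000 = 314.8300

314.83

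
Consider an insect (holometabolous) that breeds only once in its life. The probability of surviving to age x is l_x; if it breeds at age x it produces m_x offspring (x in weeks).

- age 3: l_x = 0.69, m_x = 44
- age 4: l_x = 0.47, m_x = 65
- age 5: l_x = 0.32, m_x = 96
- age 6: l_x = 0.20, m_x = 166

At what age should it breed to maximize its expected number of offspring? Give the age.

Expected offspring if breeding at age x = l_x × m_x:
  age 3: 0.69 × 44 = 30.360
  age 4: 0.47 × 65 = 30.550
  age 5: 0.32 × 96 = 30.720
  age 6: 0.20 × 166 = 33.200
Maximum at age 6 (33.200).

6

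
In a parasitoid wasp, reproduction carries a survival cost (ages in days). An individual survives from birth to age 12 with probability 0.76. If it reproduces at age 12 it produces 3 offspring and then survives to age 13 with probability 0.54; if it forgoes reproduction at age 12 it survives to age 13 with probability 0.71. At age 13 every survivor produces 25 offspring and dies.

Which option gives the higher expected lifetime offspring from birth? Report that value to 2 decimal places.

breed at age 12: R₀ = 0.76 × (3 + 0.54 × 25) = 0.76 × 16.5000 = 12.5400
delay to age 13: R₀ = 0.76 × (0.71 × 25) = 0.76 × 17.7500 = 13.4900
Higher: delay to age 13 (13.4900).

13.49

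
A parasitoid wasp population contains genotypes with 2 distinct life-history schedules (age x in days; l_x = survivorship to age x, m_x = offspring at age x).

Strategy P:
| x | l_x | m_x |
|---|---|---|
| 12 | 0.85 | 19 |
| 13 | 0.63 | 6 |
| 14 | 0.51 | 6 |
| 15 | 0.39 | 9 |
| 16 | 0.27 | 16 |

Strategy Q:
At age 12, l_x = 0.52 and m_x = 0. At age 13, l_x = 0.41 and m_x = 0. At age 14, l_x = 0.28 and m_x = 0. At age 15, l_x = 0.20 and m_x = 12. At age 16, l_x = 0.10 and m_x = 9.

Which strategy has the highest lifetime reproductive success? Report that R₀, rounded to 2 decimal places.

Strategy P: R₀ = 0.85×19 + 0.63×6 + 0.51×6 + 0.39×9 + 0.27×16 = 30.8200
Strategy Q: R₀ = 0.52×0 + 0.41×0 + 0.28×0 + 0.20×12 + 0.10×9 = 3.3000
Highest R₀: strategy P with 30.8200.

30.82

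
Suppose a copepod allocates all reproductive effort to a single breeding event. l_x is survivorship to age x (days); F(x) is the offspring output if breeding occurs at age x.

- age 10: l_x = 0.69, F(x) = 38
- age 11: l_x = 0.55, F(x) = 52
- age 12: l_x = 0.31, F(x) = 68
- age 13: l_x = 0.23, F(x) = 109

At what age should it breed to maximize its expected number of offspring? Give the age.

11

Expected offspring if breeding at age x = l_x × F(x):
  age 10: 0.69 × 38 = 26.220
  age 11: 0.55 × 52 = 28.600
  age 12: 0.31 × 68 = 21.080
  age 13: 0.23 × 109 = 25.070
Maximum at age 11 (28.600).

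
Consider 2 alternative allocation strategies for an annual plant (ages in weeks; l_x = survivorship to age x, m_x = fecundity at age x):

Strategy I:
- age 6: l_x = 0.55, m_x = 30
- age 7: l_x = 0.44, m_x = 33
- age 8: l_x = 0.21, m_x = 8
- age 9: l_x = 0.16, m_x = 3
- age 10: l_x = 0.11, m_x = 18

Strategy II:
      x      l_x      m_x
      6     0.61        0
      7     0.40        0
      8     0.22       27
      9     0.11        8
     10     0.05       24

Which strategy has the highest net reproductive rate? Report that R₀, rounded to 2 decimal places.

Strategy I: R₀ = 0.55×30 + 0.44×33 + 0.21×8 + 0.16×3 + 0.11×18 = 35.1600
Strategy II: R₀ = 0.61×0 + 0.40×0 + 0.22×27 + 0.11×8 + 0.05×24 = 8.0200
Highest R₀: strategy I with 35.1600.

35.16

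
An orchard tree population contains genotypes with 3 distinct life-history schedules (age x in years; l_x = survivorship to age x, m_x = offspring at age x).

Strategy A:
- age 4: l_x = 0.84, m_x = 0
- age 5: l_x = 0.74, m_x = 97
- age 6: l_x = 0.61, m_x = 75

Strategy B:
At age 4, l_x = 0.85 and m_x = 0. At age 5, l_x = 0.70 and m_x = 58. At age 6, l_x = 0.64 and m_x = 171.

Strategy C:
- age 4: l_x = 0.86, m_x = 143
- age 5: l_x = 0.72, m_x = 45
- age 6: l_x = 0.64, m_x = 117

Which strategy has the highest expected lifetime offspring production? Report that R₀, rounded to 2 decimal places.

Strategy A: R₀ = 0.84×0 + 0.74×97 + 0.61×75 = 117.5300
Strategy B: R₀ = 0.85×0 + 0.70×58 + 0.64×171 = 150.0400
Strategy C: R₀ = 0.86×143 + 0.72×45 + 0.64×117 = 230.2600
Highest R₀: strategy C with 230.2600.

230.26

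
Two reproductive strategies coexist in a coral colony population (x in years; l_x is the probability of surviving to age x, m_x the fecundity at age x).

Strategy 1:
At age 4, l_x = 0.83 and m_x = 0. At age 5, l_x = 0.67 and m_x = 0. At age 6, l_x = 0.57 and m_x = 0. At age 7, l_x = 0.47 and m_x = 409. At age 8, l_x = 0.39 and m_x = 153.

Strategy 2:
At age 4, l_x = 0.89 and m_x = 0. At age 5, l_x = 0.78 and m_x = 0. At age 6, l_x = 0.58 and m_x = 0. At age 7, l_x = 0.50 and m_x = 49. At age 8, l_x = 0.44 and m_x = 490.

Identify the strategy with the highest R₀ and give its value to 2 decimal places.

251.90

Strategy 1: R₀ = 0.83×0 + 0.67×0 + 0.57×0 + 0.47×409 + 0.39×153 = 251.9000
Strategy 2: R₀ = 0.89×0 + 0.78×0 + 0.58×0 + 0.50×49 + 0.44×490 = 240.1000
Highest R₀: strategy 1 with 251.9000.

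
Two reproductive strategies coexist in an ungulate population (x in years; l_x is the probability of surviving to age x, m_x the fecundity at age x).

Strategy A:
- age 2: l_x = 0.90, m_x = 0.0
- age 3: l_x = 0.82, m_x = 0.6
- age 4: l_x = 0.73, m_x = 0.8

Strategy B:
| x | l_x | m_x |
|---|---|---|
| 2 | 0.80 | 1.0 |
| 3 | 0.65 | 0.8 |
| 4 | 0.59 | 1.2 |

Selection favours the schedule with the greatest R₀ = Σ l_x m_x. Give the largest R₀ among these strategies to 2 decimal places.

2.03

Strategy A: R₀ = 0.90×0.0 + 0.82×0.6 + 0.73×0.8 = 1.0760
Strategy B: R₀ = 0.80×1.0 + 0.65×0.8 + 0.59×1.2 = 2.0280
Highest R₀: strategy B with 2.0280.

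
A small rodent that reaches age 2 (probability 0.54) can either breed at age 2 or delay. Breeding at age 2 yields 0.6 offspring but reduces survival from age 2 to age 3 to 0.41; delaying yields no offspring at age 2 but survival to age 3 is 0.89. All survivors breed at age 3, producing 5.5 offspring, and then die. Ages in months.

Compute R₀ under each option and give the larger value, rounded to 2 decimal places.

2.64

breed at age 2: R₀ = 0.54 × (0.6 + 0.41 × 5.5) = 0.54 × 2.8550 = 1.5417
delay to age 3: R₀ = 0.54 × (0.89 × 5.5) = 0.54 × 4.8950 = 2.6433
Higher: delay to age 3 (2.6433).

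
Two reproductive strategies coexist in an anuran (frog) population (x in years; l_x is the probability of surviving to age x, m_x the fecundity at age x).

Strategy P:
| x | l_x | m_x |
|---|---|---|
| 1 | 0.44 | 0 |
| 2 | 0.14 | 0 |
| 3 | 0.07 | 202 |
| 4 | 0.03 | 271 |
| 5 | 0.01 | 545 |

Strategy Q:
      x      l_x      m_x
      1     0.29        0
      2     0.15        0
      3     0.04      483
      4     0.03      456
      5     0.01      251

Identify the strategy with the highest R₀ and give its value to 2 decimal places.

Strategy P: R₀ = 0.44×0 + 0.14×0 + 0.07×202 + 0.03×271 + 0.01×545 = 27.7200
Strategy Q: R₀ = 0.29×0 + 0.15×0 + 0.04×483 + 0.03×456 + 0.01×251 = 35.5100
Highest R₀: strategy Q with 35.5100.

35.51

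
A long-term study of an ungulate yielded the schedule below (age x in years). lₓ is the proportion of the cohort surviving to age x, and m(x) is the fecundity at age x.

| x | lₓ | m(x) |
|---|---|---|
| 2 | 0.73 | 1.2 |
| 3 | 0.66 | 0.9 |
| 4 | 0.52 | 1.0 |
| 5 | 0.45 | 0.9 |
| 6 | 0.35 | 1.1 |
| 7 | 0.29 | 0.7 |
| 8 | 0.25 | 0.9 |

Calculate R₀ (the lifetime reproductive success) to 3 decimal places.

3.208

R₀ = Σ lₓ m(x):
  age 2: 0.73 × 1.2 = 0.8760
  age 3: 0.66 × 0.9 = 0.5940
  age 4: 0.52 × 1.0 = 0.5200
  age 5: 0.45 × 0.9 = 0.4050
  age 6: 0.35 × 1.1 = 0.3850
  age 7: 0.29 × 0.7 = 0.2030
  age 8: 0.25 × 0.9 = 0.2250
R₀ = 0.8760 + 0.5940 + 0.5200 + 0.4050 + 0.3850 + 0.2030 + 0.2250 = 3.2080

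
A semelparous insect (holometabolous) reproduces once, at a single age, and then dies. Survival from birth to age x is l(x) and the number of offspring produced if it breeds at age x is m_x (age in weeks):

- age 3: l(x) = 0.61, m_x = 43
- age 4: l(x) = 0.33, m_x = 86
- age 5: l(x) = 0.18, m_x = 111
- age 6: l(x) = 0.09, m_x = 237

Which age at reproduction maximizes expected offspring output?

Expected offspring if breeding at age x = l(x) × m_x:
  age 3: 0.61 × 43 = 26.230
  age 4: 0.33 × 86 = 28.380
  age 5: 0.18 × 111 = 19.980
  age 6: 0.09 × 237 = 21.330
Maximum at age 4 (28.380).

4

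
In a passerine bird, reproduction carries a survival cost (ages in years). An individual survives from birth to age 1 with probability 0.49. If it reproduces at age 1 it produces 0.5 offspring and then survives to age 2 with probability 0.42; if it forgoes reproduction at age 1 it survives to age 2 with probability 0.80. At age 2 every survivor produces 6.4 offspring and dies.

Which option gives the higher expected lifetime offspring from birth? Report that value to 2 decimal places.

2.51

breed at age 1: R₀ = 0.49 × (0.5 + 0.42 × 6.4) = 0.49 × 3.1880 = 1.5621
delay to age 2: R₀ = 0.49 × (0.80 × 6.4) = 0.49 × 5.1200 = 2.5088
Higher: delay to age 2 (2.5088).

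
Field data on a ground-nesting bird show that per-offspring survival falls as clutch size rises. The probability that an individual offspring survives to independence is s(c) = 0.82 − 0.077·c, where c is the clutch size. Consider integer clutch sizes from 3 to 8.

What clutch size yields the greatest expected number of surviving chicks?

5

Expected surviving chicks = c × s(c):
  c=3: 3 × 0.589 = 1.767
  c=4: 4 × 0.512 = 2.048
  c=5: 5 × 0.435 = 2.175
  c=6: 6 × 0.358 = 2.148
  c=7: 7 × 0.281 = 1.967
  c=8: 8 × 0.204 = 1.632
Maximum at c = 5 (2.175 surviving chicks).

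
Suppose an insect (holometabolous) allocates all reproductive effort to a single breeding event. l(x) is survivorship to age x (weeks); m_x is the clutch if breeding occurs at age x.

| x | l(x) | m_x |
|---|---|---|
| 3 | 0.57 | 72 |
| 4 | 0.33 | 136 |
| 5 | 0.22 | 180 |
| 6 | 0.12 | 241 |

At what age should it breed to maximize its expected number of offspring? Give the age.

Expected offspring if breeding at age x = l(x) × m_x:
  age 3: 0.57 × 72 = 41.040
  age 4: 0.33 × 136 = 44.880
  age 5: 0.22 × 180 = 39.600
  age 6: 0.12 × 241 = 28.920
Maximum at age 4 (44.880).

4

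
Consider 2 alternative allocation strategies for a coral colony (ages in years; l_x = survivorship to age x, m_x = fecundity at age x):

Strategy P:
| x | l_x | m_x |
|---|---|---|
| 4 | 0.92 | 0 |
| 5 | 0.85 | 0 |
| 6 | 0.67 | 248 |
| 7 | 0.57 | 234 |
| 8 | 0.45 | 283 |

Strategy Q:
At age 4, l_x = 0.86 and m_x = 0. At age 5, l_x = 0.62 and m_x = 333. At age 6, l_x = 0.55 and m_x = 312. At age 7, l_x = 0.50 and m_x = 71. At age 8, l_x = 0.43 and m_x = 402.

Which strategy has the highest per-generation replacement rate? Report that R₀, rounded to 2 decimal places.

Strategy P: R₀ = 0.92×0 + 0.85×0 + 0.67×248 + 0.57×234 + 0.45×283 = 426.8900
Strategy Q: R₀ = 0.86×0 + 0.62×333 + 0.55×312 + 0.50×71 + 0.43×402 = 586.4200
Highest R₀: strategy Q with 586.4200.

586.42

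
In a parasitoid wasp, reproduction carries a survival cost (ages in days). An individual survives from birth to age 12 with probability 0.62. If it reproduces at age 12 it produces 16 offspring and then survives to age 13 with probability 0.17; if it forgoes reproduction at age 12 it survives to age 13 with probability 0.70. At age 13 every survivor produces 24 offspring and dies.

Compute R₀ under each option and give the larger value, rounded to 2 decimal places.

breed at age 12: R₀ = 0.62 × (16 + 0.17 × 24) = 0.62 × 20.0800 = 12.4496
delay to age 13: R₀ = 0.62 × (0.70 × 24) = 0.62 × 16.8000 = 10.4160
Higher: breed at age 12 (12.4496).

12.45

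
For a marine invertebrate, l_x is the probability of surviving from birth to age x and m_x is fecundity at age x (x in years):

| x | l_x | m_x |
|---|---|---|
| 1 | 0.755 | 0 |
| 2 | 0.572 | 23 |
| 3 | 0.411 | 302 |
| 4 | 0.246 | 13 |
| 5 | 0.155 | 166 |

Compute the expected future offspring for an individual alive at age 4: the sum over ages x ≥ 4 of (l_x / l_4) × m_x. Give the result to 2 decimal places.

117.59

l_4 = 0.246. Conditional survival from age 4 to x is l_x / l_4.
  x=4: (0.246/0.246) × 13 = 13.0000
  x=5: (0.155/0.246) × 166 = 104.5935
Sum = 13.0000 + 104.5935 = 117.5935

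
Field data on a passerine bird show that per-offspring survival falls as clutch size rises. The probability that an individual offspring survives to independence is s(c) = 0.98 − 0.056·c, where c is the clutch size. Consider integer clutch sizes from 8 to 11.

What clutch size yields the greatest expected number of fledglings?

Expected fledglings = c × s(c):
  c=8: 8 × 0.532 = 4.256
  c=9: 9 × 0.476 = 4.284
  c=10: 10 × 0.420 = 4.200
  c=11: 11 × 0.364 = 4.004
Maximum at c = 9 (4.284 fledglings).

9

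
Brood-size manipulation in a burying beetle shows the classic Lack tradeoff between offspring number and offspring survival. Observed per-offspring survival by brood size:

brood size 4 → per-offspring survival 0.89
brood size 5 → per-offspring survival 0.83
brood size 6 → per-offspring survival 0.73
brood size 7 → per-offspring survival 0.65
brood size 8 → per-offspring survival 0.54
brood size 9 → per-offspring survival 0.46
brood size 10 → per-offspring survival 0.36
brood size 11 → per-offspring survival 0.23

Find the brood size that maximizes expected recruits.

Expected recruits = c × s(c):
  c=4: 4 × 0.89 = 3.560
  c=5: 5 × 0.83 = 4.150
  c=6: 6 × 0.73 = 4.380
  c=7: 7 × 0.65 = 4.550
  c=8: 8 × 0.54 = 4.320
  c=9: 9 × 0.46 = 4.140
  c=10: 10 × 0.36 = 3.600
  c=11: 11 × 0.23 = 2.530
Maximum at c = 7 (4.550 recruits).

7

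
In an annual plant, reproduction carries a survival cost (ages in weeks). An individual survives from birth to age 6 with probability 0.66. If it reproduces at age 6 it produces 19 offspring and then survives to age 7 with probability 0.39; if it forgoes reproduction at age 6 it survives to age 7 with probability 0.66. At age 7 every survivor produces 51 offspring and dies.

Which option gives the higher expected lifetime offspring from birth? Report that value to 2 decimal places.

breed at age 6: R₀ = 0.66 × (19 + 0.39 × 51) = 0.66 × 38.8900 = 25.6674
delay to age 7: R₀ = 0.66 × (0.66 × 51) = 0.66 × 33.6600 = 22.2156
Higher: breed at age 6 (25.6674).

25.67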